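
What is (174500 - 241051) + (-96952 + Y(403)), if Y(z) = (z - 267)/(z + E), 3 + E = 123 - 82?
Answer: -72104687/441 ≈ -1.6350e+5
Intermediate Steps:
E = 38 (E = -3 + (123 - 82) = -3 + 41 = 38)
Y(z) = (-267 + z)/(38 + z) (Y(z) = (z - 267)/(z + 38) = (-267 + z)/(38 + z))
(174500 - 241051) + (-96952 + Y(403)) = (174500 - 241051) + (-96952 + (-267 + 403)/(38 + 403)) = -66551 + (-96952 + 136/441) = -66551 - 42755696/441 = -72104687/441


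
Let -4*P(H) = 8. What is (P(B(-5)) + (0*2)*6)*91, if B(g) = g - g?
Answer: -182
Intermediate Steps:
B(g) = 0
P(H) = -2 (P(H) = -¼*8 = -2)
(P(B(-5)) + (0*2)*6)*91 = (-2 + (0*2)*6)*91 = (-2 + 0*6)*91 = (-2 + 0)*91 = -2*91 = -182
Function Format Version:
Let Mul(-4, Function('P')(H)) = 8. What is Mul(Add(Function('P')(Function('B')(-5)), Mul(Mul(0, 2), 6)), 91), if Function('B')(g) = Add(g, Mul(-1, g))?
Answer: -182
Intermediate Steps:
Function('B')(g) = 0
Function('P')(H) = -2 (Function('P')(H) = Mul(Rational(-1, 4), 8) = -2)
Mul(Add(Function('P')(Function('B')(-5)), Mul(Mul(0, 2), 6)), 91) = Mul(Add(-2, Mul(Mul(0, 2), 6)), 91) = Mul(Add(-2, Mul(0, 6)), 91) = Mul(Add(-2, 0), 91) = Mul(-2, 91) = -182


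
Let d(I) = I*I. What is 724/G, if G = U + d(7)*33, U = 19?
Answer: 181/409 ≈ 0.44254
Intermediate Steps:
d(I) = I²
G = 1636 (G = 19 + 7²*33 = 19 + 49*33 = 19 + 1617 = 1636)
724/G = 724/1636 = 724*(1/1636) = 181/409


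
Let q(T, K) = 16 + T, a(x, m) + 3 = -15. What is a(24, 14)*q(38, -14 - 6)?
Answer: -972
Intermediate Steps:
a(x, m) = -18 (a(x, m) = -3 - 15 = -18)
a(24, 14)*q(38, -14 - 6) = -18*(16 + 38) = -18*54 = -972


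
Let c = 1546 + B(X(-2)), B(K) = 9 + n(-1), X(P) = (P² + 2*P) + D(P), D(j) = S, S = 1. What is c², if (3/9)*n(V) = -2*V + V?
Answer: 2427364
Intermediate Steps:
n(V) = -3*V (n(V) = 3*(-2*V + V) = 3*(-V) = -3*V)
D(j) = 1
X(P) = 1 + P² + 2*P (X(P) = (P² + 2*P) + 1 = 1 + P² + 2*P)
B(K) = 12 (B(K) = 9 - 3*(-1) = 9 + 3 = 12)
c = 1558 (c = 1546 + 12 = 1558)
c² = 1558² = 2427364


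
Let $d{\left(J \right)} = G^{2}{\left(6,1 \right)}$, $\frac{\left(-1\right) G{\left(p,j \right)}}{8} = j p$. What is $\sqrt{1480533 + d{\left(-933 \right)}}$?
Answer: $\sqrt{1482837} \approx 1217.7$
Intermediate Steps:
$G{\left(p,j \right)} = - 8 j p$
$d{\left(J \right)} = 2304$ ($d{\left(J \right)} = \left(\left(-8\right) 1 \cdot 6\right)^{2} = \left(-48\right)^{2} = 2304$)
$\sqrt{1480533 + d{\left(-933 \right)}} = \sqrt{1480533 + 2304} = \sqrt{1482837}$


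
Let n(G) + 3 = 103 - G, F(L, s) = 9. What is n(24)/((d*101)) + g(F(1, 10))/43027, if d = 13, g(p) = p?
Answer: 3281869/56494451 ≈ 0.058092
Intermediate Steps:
n(G) = 100 - G (n(G) = -3 + (103 - G) = 100 - G)
n(24)/((d*101)) + g(F(1, 10))/43027 = (100 - 1*24)/((13*101)) + 9/43027 = (100 - 24)/1313 + 9*(1/43027) = 76*(1/1313) + 9/43027 = 76/1313 + 9/43027 = 3281869/56494451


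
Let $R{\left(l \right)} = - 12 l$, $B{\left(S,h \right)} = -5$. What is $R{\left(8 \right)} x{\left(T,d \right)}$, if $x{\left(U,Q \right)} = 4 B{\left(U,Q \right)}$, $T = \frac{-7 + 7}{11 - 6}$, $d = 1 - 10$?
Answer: $1920$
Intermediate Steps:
$d = -9$
$T = 0$ ($T = \frac{0}{5} = 0 \cdot \frac{1}{5} = 0$)
$x{\left(U,Q \right)} = -20$ ($x{\left(U,Q \right)} = 4 \left(-5\right) = -20$)
$R{\left(8 \right)} x{\left(T,d \right)} = \left(-12\right) 8 \left(-20\right) = \left(-96\right) \left(-20\right) = 1920$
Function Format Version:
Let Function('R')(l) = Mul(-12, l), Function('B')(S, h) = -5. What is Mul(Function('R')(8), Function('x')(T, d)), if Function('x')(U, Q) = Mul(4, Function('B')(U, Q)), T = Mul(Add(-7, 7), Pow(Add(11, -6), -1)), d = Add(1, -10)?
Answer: 1920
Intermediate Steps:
d = -9
T = 0 (T = Mul(0, Pow(5, -1)) = Mul(0, Rational(1, 5)) = 0)
Function('x')(U, Q) = -20 (Function('x')(U, Q) = Mul(4, -5) = -20)
Mul(Function('R')(8), Function('x')(T, d)) = Mul(Mul(-12, 8), -20) = Mul(-96, -20) = 1920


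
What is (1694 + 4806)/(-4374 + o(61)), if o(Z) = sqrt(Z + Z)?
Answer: -14215500/9565877 - 3250*sqrt(122)/9565877 ≈ -1.4898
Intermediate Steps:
o(Z) = sqrt(2)*sqrt(Z) (o(Z) = sqrt(2*Z) = sqrt(2)*sqrt(Z))
(1694 + 4806)/(-4374 + o(61)) = (1694 + 4806)/(-4374 + sqrt(2)*sqrt(61)) = 6500/(-4374 + sqrt(122))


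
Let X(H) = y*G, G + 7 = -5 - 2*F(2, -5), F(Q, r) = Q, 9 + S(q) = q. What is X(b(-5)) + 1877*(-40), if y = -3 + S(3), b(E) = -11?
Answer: -74936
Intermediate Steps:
S(q) = -9 + q
G = -16 (G = -7 + (-5 - 2*2) = -7 + (-5 - 4) = -7 - 9 = -16)
y = -9 (y = -3 + (-9 + 3) = -3 - 6 = -9)
X(H) = 144 (X(H) = -9*(-16) = 144)
X(b(-5)) + 1877*(-40) = 144 + 1877*(-40) = 144 - 75080 = -74936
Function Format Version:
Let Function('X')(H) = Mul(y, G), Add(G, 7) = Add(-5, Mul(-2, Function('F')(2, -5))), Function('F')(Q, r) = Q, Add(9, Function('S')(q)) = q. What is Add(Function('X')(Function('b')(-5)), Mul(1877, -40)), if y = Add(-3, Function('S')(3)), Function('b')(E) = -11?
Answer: -74936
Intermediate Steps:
Function('S')(q) = Add(-9, q)
G = -16 (G = Add(-7, Add(-5, Mul(-2, 2))) = Add(-7, Add(-5, -4)) = Add(-7, -9) = -16)
y = -9 (y = Add(-3, Add(-9, 3)) = Add(-3, -6) = -9)
Function('X')(H) = 144 (Function('X')(H) = Mul(-9, -16) = 144)
Add(Function('X')(Function('b')(-5)), Mul(1877, -40)) = Add(144, Mul(1877, -40)) = Add(144, -75080) = -74936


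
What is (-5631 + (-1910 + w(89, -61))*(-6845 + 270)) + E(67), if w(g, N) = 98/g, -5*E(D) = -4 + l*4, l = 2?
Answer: 5582693349/445 ≈ 1.2545e+7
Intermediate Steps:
E(D) = -⅘ (E(D) = -(-4 + 2*4)/5 = -(-4 + 8)/5 = -⅕*4 = -⅘)
(-5631 + (-1910 + w(89, -61))*(-6845 + 270)) + E(67) = (-5631 + (-1910 + 98/89)*(-6845 + 270)) - ⅘ = (-5631 + (-1910 + 98*(1/89))*(-6575)) - ⅘ = (-5631 + (-1910 + 98/89)*(-6575)) - ⅘ = (-5631 - 169892/89*(-6575)) - ⅘ = (-5631 + 1117039900/89) - ⅘ = 1116538741/89 - ⅘ = 5582693349/445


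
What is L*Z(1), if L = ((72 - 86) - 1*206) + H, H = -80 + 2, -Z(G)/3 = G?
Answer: 894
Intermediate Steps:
Z(G) = -3*G
H = -78
L = -298 (L = ((72 - 86) - 1*206) - 78 = (-14 - 206) - 78 = -220 - 78 = -298)
L*Z(1) = -(-894) = -298*(-3) = 894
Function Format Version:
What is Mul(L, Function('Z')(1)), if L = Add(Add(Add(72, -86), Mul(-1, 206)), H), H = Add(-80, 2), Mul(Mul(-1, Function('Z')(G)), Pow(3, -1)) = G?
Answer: 894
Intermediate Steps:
Function('Z')(G) = Mul(-3, G)
H = -78
L = -298 (L = Add(Add(Add(72, -86), Mul(-1, 206)), -78) = Add(Add(-14, -206), -78) = Add(-220, -78) = -298)
Mul(L, Function('Z')(1)) = Mul(-298, Mul(-3, 1)) = Mul(-298, -3) = 894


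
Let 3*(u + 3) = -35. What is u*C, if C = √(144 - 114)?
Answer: -44*√30/3 ≈ -80.333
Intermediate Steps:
u = -44/3 (u = -3 + (⅓)*(-35) = -3 - 35/3 = -44/3 ≈ -14.667)
C = √30 ≈ 5.4772
u*C = -44*√30/3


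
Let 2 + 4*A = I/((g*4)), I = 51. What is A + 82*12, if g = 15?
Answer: 78697/80 ≈ 983.71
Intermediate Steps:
A = -23/80 (A = -1/2 + (51/((15*4)))/4 = -1/2 + (51/60)/4 = -1/2 + (51*(1/60))/4 = -1/2 + (1/4)*(17/20) = -1/2 + 17/80 = -23/80 ≈ -0.28750)
A + 82*12 = -23/80 + 82*12 = -23/80 + 984 = 78697/80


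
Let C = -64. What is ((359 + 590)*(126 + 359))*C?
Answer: -29456960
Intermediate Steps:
((359 + 590)*(126 + 359))*C = ((359 + 590)*(126 + 359))*(-64) = (949*485)*(-64) = 460265*(-64) = -29456960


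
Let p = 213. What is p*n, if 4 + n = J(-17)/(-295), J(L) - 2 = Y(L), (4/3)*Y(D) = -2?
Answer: -502893/590 ≈ -852.36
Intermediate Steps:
Y(D) = -3/2 (Y(D) = (3/4)*(-2) = -3/2)
J(L) = 1/2 (J(L) = 2 - 3/2 = 1/2)
n = -2361/590 (n = -4 + (1/2)/(-295) = -4 + (1/2)*(-1/295) = -4 - 1/590 = -2361/590 ≈ -4.0017)
p*n = 213*(-2361/590) = -502893/590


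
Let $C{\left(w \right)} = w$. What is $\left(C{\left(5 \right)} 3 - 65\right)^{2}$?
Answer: $2500$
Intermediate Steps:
$\left(C{\left(5 \right)} 3 - 65\right)^{2} = \left(5 \cdot 3 - 65\right)^{2} = \left(15 - 65\right)^{2} = \left(-50\right)^{2} = 2500$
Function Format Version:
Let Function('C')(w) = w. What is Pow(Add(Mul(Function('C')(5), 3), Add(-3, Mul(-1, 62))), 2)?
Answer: 2500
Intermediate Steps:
Pow(Add(Mul(Function('C')(5), 3), Add(-3, Mul(-1, 62))), 2) = Pow(Add(Mul(5, 3), Add(-3, Mul(-1, 62))), 2) = Pow(Add(15, Add(-3, -62)), 2) = Pow(Add(15, -65), 2) = Pow(-50, 2) = 2500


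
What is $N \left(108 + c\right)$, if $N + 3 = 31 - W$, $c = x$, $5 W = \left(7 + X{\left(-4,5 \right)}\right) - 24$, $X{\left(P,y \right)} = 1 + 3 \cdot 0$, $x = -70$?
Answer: $\frac{5928}{5} \approx 1185.6$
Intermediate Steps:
$X{\left(P,y \right)} = 1$ ($X{\left(P,y \right)} = 1 + 0 = 1$)
$W = - \frac{16}{5}$ ($W = \frac{\left(7 + 1\right) - 24}{5} = \frac{8 - 24}{5} = \frac{1}{5} \left(-16\right) = - \frac{16}{5} \approx -3.2$)
$c = -70$
$N = \frac{156}{5}$ ($N = -3 + \left(31 - - \frac{16}{5}\right) = -3 + \left(31 + \frac{16}{5}\right) = -3 + \frac{171}{5} = \frac{156}{5} \approx 31.2$)
$N \left(108 + c\right) = \frac{156 \left(108 - 70\right)}{5} = \frac{156}{5} \cdot 38 = \frac{5928}{5}$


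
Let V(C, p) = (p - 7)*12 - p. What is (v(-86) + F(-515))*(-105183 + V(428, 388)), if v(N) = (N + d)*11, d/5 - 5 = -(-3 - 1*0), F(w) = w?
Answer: 103119979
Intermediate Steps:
V(C, p) = -84 + 11*p (V(C, p) = (-7 + p)*12 - p = (-84 + 12*p) - p = -84 + 11*p)
d = 40 (d = 25 + 5*(-(-3 - 1*0)) = 25 + 5*(-(-3 + 0)) = 25 + 5*(-1*(-3)) = 25 + 5*3 = 25 + 15 = 40)
v(N) = 440 + 11*N (v(N) = (N + 40)*11 = (40 + N)*11 = 440 + 11*N)
(v(-86) + F(-515))*(-105183 + V(428, 388)) = ((440 + 11*(-86)) - 515)*(-105183 + (-84 + 11*388)) = ((440 - 946) - 515)*(-105183 + (-84 + 4268)) = (-506 - 515)*(-105183 + 4184) = -1021*(-100999) = 103119979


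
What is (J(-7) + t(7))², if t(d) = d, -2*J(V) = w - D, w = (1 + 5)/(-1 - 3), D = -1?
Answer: 841/16 ≈ 52.563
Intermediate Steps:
w = -3/2 (w = 6/(-4) = 6*(-¼) = -3/2 ≈ -1.5000)
J(V) = ¼ (J(V) = -(-3/2 - 1*(-1))/2 = -(-3/2 + 1)/2 = -½*(-½) = ¼)
(J(-7) + t(7))² = (¼ + 7)² = (29/4)² = 841/16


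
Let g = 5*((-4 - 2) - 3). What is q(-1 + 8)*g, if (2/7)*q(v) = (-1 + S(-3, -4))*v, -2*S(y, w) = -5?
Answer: -6615/4 ≈ -1653.8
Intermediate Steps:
S(y, w) = 5/2 (S(y, w) = -½*(-5) = 5/2)
q(v) = 21*v/4 (q(v) = 7*((-1 + 5/2)*v)/2 = 7*(3*v/2)/2 = 21*v/4)
g = -45 (g = 5*(-6 - 3) = 5*(-9) = -45)
q(-1 + 8)*g = (21*(-1 + 8)/4)*(-45) = ((21/4)*7)*(-45) = (147/4)*(-45) = -6615/4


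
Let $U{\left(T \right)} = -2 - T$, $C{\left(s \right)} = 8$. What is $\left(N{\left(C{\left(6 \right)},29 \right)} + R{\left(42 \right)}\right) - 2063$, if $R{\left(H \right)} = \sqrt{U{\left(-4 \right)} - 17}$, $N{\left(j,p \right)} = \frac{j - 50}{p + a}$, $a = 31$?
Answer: $- \frac{20637}{10} + i \sqrt{15} \approx -2063.7 + 3.873 i$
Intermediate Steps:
$N{\left(j,p \right)} = \frac{-50 + j}{31 + p}$ ($N{\left(j,p \right)} = \frac{j - 50}{p + 31} = \frac{-50 + j}{31 + p}$)
$R{\left(H \right)} = i \sqrt{15}$ ($R{\left(H \right)} = \sqrt{\left(-2 - -4\right) - 17} = \sqrt{\left(-2 + 4\right) - 17} = \sqrt{2 - 17} = \sqrt{-15} = i \sqrt{15}$)
$\left(N{\left(C{\left(6 \right)},29 \right)} + R{\left(42 \right)}\right) - 2063 = \left(\frac{-50 + 8}{31 + 29} + i \sqrt{15}\right) - 2063 = \left(\frac{1}{60} \left(-42\right) + i \sqrt{15}\right) - 2063 = \left(- \frac{7}{10} + i \sqrt{15}\right) - 2063 = - \frac{20637}{10} + i \sqrt{15}$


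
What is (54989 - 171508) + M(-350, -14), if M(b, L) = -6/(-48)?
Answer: -932151/8 ≈ -1.1652e+5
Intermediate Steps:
M(b, L) = ⅛ (M(b, L) = -6*(-1/48) = ⅛)
(54989 - 171508) + M(-350, -14) = (54989 - 171508) + ⅛ = -116519 + ⅛ = -932151/8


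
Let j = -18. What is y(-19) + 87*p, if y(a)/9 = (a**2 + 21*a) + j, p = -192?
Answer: -17208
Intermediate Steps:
y(a) = -162 + 9*a**2 + 189*a (y(a) = 9*((a**2 + 21*a) - 18) = 9*(-18 + a**2 + 21*a) = -162 + 9*a**2 + 189*a)
y(-19) + 87*p = (-162 + 9*(-19)**2 + 189*(-19)) + 87*(-192) = (-162 + 9*361 - 3591) - 16704 = (-162 + 3249 - 3591) - 16704 = -504 - 16704 = -17208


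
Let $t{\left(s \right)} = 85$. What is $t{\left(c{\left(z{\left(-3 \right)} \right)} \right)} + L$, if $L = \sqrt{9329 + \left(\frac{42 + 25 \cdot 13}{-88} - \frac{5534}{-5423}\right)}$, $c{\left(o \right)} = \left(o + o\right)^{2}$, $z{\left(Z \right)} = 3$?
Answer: $85 + \frac{\sqrt{4388212174742}}{21692} \approx 181.57$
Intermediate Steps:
$c{\left(o \right)} = 4 o^{2}$ ($c{\left(o \right)} = \left(2 o\right)^{2} = 4 o^{2}$)
$L = \frac{\sqrt{4388212174742}}{21692}$ ($L = \sqrt{9329 + \left(\left(42 + 325\right) \left(- \frac{1}{88}\right) - - \frac{5534}{5423}\right)} = \sqrt{9329 + \left(367 \left(- \frac{1}{88}\right) + \frac{5534}{5423}\right)} = \sqrt{9329 + \left(- \frac{367}{88} + \frac{5534}{5423}\right)} = \sqrt{9329 - \frac{136659}{43384}} = \sqrt{\frac{404592677}{43384}} = \frac{\sqrt{4388212174742}}{21692} \approx 96.57$)
$t{\left(c{\left(z{\left(-3 \right)} \right)} \right)} + L = 85 + \frac{\sqrt{4388212174742}}{21692}$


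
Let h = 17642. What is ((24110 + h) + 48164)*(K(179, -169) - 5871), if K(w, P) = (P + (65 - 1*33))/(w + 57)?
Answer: -527949033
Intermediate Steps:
K(w, P) = (32 + P)/(57 + w) (K(w, P) = (P + (65 - 33))/(57 + w) = (P + 32)/(57 + w) = (32 + P)/(57 + w))
((24110 + h) + 48164)*(K(179, -169) - 5871) = ((24110 + 17642) + 48164)*((32 - 169)/(57 + 179) - 5871) = (41752 + 48164)*(-137/236 - 5871) = 89916*((1/236)*(-137) - 5871) = 89916*(-137/236 - 5871) = 89916*(-1385693/236) = -527949033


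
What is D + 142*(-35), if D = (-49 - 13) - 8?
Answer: -5040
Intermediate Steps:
D = -70 (D = -62 - 8 = -70)
D + 142*(-35) = -70 + 142*(-35) = -70 - 4970 = -5040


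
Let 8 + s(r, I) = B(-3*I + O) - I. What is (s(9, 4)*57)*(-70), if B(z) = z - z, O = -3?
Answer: 47880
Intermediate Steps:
B(z) = 0
s(r, I) = -8 - I (s(r, I) = -8 + (0 - I) = -8 - I)
(s(9, 4)*57)*(-70) = ((-8 - 1*4)*57)*(-70) = ((-8 - 4)*57)*(-70) = -12*57*(-70) = -684*(-70) = 47880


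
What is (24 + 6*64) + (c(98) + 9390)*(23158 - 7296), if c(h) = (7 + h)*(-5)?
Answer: 140617038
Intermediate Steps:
c(h) = -35 - 5*h
(24 + 6*64) + (c(98) + 9390)*(23158 - 7296) = (24 + 6*64) + ((-35 - 5*98) + 9390)*(23158 - 7296) = (24 + 384) + ((-35 - 490) + 9390)*15862 = 408 + (-525 + 9390)*15862 = 408 + 8865*15862 = 408 + 140616630 = 140617038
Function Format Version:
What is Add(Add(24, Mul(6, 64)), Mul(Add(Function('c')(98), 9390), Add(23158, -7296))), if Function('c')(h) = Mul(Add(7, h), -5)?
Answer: 140617038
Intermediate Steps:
Function('c')(h) = Add(-35, Mul(-5, h))
Add(Add(24, Mul(6, 64)), Mul(Add(Function('c')(98), 9390), Add(23158, -7296))) = Add(Add(24, Mul(6, 64)), Mul(Add(Add(-35, Mul(-5, 98)), 9390), Add(23158, -7296))) = Add(Add(24, 384), Mul(Add(Add(-35, -490), 9390), 15862)) = Add(408, Mul(Add(-525, 9390), 15862)) = Add(408, Mul(8865, 15862)) = Add(408, 140616630) = 140617038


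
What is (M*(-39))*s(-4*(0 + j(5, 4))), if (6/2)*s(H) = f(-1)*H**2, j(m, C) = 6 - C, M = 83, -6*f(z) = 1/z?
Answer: -34528/3 ≈ -11509.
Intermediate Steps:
f(z) = -1/(6*z)
s(H) = H**2/18 (s(H) = ((-1/6/(-1))*H**2)/3 = ((-1/6*(-1))*H**2)/3 = (H**2/6)/3 = H**2/18)
(M*(-39))*s(-4*(0 + j(5, 4))) = (83*(-39))*((-4*(0 + (6 - 1*4)))**2/18) = -1079*(-4*(0 + (6 - 4)))**2/6 = -1079*(-4*(0 + 2))**2/6 = -1079*(-4*2)**2/6 = -1079*(-8)**2/6 = -1079*64/6 = -3237*32/9 = -34528/3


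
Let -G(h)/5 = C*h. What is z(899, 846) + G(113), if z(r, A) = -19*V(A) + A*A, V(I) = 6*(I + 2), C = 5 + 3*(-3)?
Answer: 621304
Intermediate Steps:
C = -4 (C = 5 - 9 = -4)
G(h) = 20*h (G(h) = -(-20)*h = 20*h)
V(I) = 12 + 6*I (V(I) = 6*(2 + I) = 12 + 6*I)
z(r, A) = -228 + A² - 114*A (z(r, A) = -19*(12 + 6*A) + A*A = (-228 - 114*A) + A² = -228 + A² - 114*A)
z(899, 846) + G(113) = (-228 + 846² - 114*846) + 20*113 = (-228 + 715716 - 96444) + 2260 = 619044 + 2260 = 621304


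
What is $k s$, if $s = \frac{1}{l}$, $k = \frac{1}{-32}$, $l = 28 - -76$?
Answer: $- \frac{1}{3328} \approx -0.00030048$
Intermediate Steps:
$l = 104$ ($l = 28 + 76 = 104$)
$k = - \frac{1}{32} \approx -0.03125$
$s = \frac{1}{104} \approx 0.0096154$
$k s = \left(- \frac{1}{32}\right) \frac{1}{104} = - \frac{1}{3328}$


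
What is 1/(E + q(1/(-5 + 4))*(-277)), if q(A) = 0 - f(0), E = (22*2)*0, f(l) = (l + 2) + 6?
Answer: 1/2216 ≈ 0.00045126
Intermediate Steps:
f(l) = 8 + l (f(l) = (2 + l) + 6 = 8 + l)
E = 0 (E = 44*0 = 0)
q(A) = -8 (q(A) = 0 - (8 + 0) = 0 - 1*8 = 0 - 8 = -8)
1/(E + q(1/(-5 + 4))*(-277)) = 1/(0 - 8*(-277)) = 1/(0 + 2216) = 1/2216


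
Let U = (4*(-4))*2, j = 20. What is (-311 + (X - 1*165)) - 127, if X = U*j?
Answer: -1243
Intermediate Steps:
U = -32 (U = -16*2 = -32)
X = -640 (X = -32*20 = -640)
(-311 + (X - 1*165)) - 127 = (-311 + (-640 - 1*165)) - 127 = (-311 + (-640 - 165)) - 127 = (-311 - 805) - 127 = -1116 - 127 = -1243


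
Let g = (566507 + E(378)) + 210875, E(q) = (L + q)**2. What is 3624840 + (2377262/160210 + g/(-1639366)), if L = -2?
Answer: 238010493630869778/65660706715 ≈ 3.6249e+6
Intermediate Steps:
E(q) = (-2 + q)**2
g = 918758 (g = (566507 + (-2 + 378)**2) + 210875 = (566507 + 376**2) + 210875 = (566507 + 141376) + 210875 = 707883 + 210875 = 918758)
3624840 + (2377262/160210 + g/(-1639366)) = 3624840 + (2377262/160210 + 918758/(-1639366)) = 3624840 + (2377262*(1/160210) + 918758*(-1/1639366)) = 3624840 + (1188631/80105 - 459379/819683) = 3624840 + 937502069178/65660706715 = 238010493630869778/65660706715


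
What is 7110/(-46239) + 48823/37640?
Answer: 663302099/580145320 ≈ 1.1433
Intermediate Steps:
7110/(-46239) + 48823/37640 = 7110*(-1/46239) + 48823*(1/37640) = -2370/15413 + 48823/37640 = 663302099/580145320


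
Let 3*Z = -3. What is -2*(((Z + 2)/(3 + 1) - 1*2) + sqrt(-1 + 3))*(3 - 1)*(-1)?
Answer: -7 + 4*sqrt(2) ≈ -1.3431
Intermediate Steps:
Z = -1 (Z = (1/3)*(-3) = -1)
-2*(((Z + 2)/(3 + 1) - 1*2) + sqrt(-1 + 3))*(3 - 1)*(-1) = -2*(((-1 + 2)/(3 + 1) - 1*2) + sqrt(-1 + 3))*(3 - 1)*(-1) = -2*((1/4 - 2) + sqrt(2))*2*(-1) = -2*(-7/4 + sqrt(2))*2*(-1) = -2*(-7/2 + 2*sqrt(2))*(-1) = (7 - 4*sqrt(2))*(-1) = -7 + 4*sqrt(2)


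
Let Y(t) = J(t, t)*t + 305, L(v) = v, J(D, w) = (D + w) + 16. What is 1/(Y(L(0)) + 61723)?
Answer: 1/62028 ≈ 1.6122e-5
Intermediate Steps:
J(D, w) = 16 + D + w
Y(t) = 305 + t*(16 + 2*t) (Y(t) = (16 + t + t)*t + 305 = (16 + 2*t)*t + 305 = t*(16 + 2*t) + 305 = 305 + t*(16 + 2*t))
1/(Y(L(0)) + 61723) = 1/((305 + 2*0*(8 + 0)) + 61723) = 1/((305 + 2*0*8) + 61723) = 1/((305 + 0) + 61723) = 1/(305 + 61723) = 1/62028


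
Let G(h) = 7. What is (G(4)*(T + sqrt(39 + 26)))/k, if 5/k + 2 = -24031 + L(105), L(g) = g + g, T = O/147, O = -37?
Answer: 293817/35 - 166761*sqrt(65)/5 ≈ -2.6050e+5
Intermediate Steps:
T = -37/147 ≈ -0.25170
L(g) = 2*g
k = -5/23823 (k = 5/(-2 + (-24031 + 2*105)) = 5/(-2 + (-24031 + 210)) = 5/(-2 - 23821) = 5/(-23823) = 5*(-1/23823) = -5/23823 ≈ -0.00020988)
(G(4)*(T + sqrt(39 + 26)))/k = (7*(-37/147 + sqrt(39 + 26)))/(-5/23823) = (7*(-37/147 + sqrt(65)))*(-23823/5) = (-37/21 + 7*sqrt(65))*(-23823/5) = 293817/35 - 166761*sqrt(65)/5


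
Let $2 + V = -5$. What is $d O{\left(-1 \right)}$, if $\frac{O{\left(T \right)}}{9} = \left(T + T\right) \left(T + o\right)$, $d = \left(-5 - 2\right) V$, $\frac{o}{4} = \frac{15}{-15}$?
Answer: $4410$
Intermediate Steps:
$V = -7$ ($V = -2 - 5 = -7$)
$o = -4$ ($o = 4 \frac{15}{-15} = 4 \cdot 15 \left(- \frac{1}{15}\right) = 4 \left(-1\right) = -4$)
$d = 49$ ($d = \left(-5 - 2\right) \left(-7\right) = \left(-7\right) \left(-7\right) = 49$)
$O{\left(T \right)} = 18 T \left(-4 + T\right)$ ($O{\left(T \right)} = 9 \left(T + T\right) \left(T - 4\right) = 9 \cdot 2 T \left(-4 + T\right) = 18 T \left(-4 + T\right)$)
$d O{\left(-1 \right)} = 49 \cdot 18 \left(-1\right) \left(-4 - 1\right) = 49 \cdot 18 \left(-1\right) \left(-5\right) = 49 \cdot 90 = 4410$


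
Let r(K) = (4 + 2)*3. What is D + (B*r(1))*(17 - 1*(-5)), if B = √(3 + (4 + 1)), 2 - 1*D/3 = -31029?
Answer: 93093 + 792*√2 ≈ 94213.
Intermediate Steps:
D = 93093 (D = 6 - 3*(-31029) = 6 + 93087 = 93093)
r(K) = 18 (r(K) = 6*3 = 18)
B = 2*√2 (B = √(3 + 5) = √8 = 2*√2 ≈ 2.8284)
D + (B*r(1))*(17 - 1*(-5)) = 93093 + ((2*√2)*18)*(17 - 1*(-5)) = 93093 + (36*√2)*(17 + 5) = 93093 + (36*√2)*22 = 93093 + 792*√2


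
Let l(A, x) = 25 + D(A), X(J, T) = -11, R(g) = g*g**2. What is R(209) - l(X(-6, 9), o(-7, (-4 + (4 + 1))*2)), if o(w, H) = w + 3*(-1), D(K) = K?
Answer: 9129315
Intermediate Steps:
R(g) = g**3
o(w, H) = -3 + w (o(w, H) = w - 3 = -3 + w)
l(A, x) = 25 + A
R(209) - l(X(-6, 9), o(-7, (-4 + (4 + 1))*2)) = 209**3 - (25 - 11) = 9129329 - 1*14 = 9129329 - 14 = 9129315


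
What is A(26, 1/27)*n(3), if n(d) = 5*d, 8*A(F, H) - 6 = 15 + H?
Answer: 355/9 ≈ 39.444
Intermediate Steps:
A(F, H) = 21/8 + H/8 (A(F, H) = ¾ + (15 + H)/8 = ¾ + (15/8 + H/8) = 21/8 + H/8)
A(26, 1/27)*n(3) = (21/8 + (⅛)/27)*(5*3) = (21/8 + (⅛)*(1/27))*15 = (21/8 + 1/216)*15 = (71/27)*15 = 355/9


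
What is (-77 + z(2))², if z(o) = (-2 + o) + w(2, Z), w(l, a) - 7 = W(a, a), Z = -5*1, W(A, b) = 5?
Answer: 4225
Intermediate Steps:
Z = -5
w(l, a) = 12 (w(l, a) = 7 + 5 = 12)
z(o) = 10 + o (z(o) = (-2 + o) + 12 = 10 + o)
(-77 + z(2))² = (-77 + (10 + 2))² = (-77 + 12)² = (-65)² = 4225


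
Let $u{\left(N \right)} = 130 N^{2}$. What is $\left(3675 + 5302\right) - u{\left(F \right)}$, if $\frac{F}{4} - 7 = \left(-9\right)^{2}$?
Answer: $-16098543$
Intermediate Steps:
$F = 352$ ($F = 28 + 4 \left(-9\right)^{2} = 28 + 4 \cdot 81 = 28 + 324 = 352$)
$\left(3675 + 5302\right) - u{\left(F \right)} = \left(3675 + 5302\right) - 130 \cdot 352^{2} = 8977 - 130 \cdot 123904 = 8977 - 16107520 = -16098543$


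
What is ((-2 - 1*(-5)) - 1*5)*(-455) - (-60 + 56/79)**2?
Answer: -16260546/6241 ≈ -2605.4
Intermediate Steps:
((-2 - 1*(-5)) - 1*5)*(-455) - (-60 + 56/79)**2 = ((-2 + 5) - 5)*(-455) - (-60 + 56*(1/79))**2 = (3 - 5)*(-455) - (-60 + 56/79)**2 = -2*(-455) - (-4684/79)**2 = 910 - 1*21939856/6241 = 910 - 21939856/6241 = -16260546/6241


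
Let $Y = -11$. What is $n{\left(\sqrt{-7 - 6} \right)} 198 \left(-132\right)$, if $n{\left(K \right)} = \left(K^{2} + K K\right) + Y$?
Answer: $967032$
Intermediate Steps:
$n{\left(K \right)} = -11 + 2 K^{2}$ ($n{\left(K \right)} = \left(K^{2} + K K\right) - 11 = \left(K^{2} + K^{2}\right) - 11 = 2 K^{2} - 11 = -11 + 2 K^{2}$)
$n{\left(\sqrt{-7 - 6} \right)} 198 \left(-132\right) = \left(-11 + 2 \left(\sqrt{-7 - 6}\right)^{2}\right) 198 \left(-132\right) = \left(-11 + 2 \left(\sqrt{-13}\right)^{2}\right) 198 \left(-132\right) = \left(-11 + 2 \left(i \sqrt{13}\right)^{2}\right) 198 \left(-132\right) = \left(-11 + 2 \left(-13\right)\right) 198 \left(-132\right) = \left(-11 - 26\right) 198 \left(-132\right) = \left(-37\right) 198 \left(-132\right) = \left(-7326\right) \left(-132\right) = 967032$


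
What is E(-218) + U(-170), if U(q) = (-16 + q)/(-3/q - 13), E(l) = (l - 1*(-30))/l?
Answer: 3654038/240563 ≈ 15.190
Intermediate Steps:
E(l) = (30 + l)/l (E(l) = (l + 30)/l = (30 + l)/l)
U(q) = (-16 + q)/(-13 - 3/q)
E(-218) + U(-170) = (30 - 218)/(-218) - 170*(16 - 1*(-170))/(3 + 13*(-170)) = -1/218*(-188) - 170*(16 + 170)/(3 - 2210) = 94/109 - 170*186/(-2207) = 94/109 - 170*(-1/2207)*186 = 94/109 + 31620/2207 = 3654038/240563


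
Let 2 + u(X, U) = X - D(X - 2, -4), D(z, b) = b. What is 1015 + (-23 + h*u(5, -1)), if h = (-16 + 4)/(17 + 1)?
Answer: 2962/3 ≈ 987.33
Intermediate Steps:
h = -⅔ (h = -12/18 = -12*1/18 = -⅔ ≈ -0.66667)
u(X, U) = 2 + X (u(X, U) = -2 + (X - 1*(-4)) = -2 + (X + 4) = -2 + (4 + X) = 2 + X)
1015 + (-23 + h*u(5, -1)) = 1015 + (-23 - 2*(2 + 5)/3) = 1015 + (-23 - ⅔*7) = 1015 + (-23 - 14/3) = 1015 - 83/3 = 2962/3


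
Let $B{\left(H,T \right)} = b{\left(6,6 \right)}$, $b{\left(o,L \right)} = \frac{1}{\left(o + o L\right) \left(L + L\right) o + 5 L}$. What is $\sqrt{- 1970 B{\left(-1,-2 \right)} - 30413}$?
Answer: $\frac{2 i \sqrt{17729094543}}{1527} \approx 174.4 i$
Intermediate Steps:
$b{\left(o,L \right)} = \frac{1}{5 L + 2 L o \left(o + L o\right)}$ ($b{\left(o,L \right)} = \frac{1}{\left(o + L o\right) 2 L o + 5 L} = \frac{1}{2 L \left(o + L o\right) o + 5 L} = \frac{1}{2 L o \left(o + L o\right) + 5 L} = \frac{1}{5 L + 2 L o \left(o + L o\right)}$)
$B{\left(H,T \right)} = \frac{1}{3054}$ ($B{\left(H,T \right)} = \frac{1}{6 \left(5 + 2 \cdot 6^{2} + 2 \cdot 6 \cdot 6^{2}\right)} = \frac{1}{6 \left(5 + 2 \cdot 36 + 2 \cdot 6 \cdot 36\right)} = \frac{1}{6 \left(5 + 72 + 432\right)} = \frac{1}{6 \cdot 509} = \frac{1}{6} \cdot \frac{1}{509} = \frac{1}{3054}$)
$\sqrt{- 1970 B{\left(-1,-2 \right)} - 30413} = \sqrt{\left(-1970\right) \frac{1}{3054} - 30413} = \sqrt{- \frac{985}{1527} - 30413} = \sqrt{- \frac{46441636}{1527}} = \frac{2 i \sqrt{17729094543}}{1527}$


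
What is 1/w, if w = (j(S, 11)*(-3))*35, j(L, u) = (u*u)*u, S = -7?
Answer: -1/139755 ≈ -7.1554e-6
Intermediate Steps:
j(L, u) = u³ (j(L, u) = u²*u = u³)
w = -139755 (w = (11³*(-3))*35 = (1331*(-3))*35 = -3993*35 = -139755)
1/w = 1/(-139755) = -1/139755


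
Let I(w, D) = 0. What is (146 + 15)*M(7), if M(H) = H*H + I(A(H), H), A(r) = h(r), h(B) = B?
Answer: 7889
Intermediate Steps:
A(r) = r
M(H) = H² (M(H) = H*H + 0 = H² + 0 = H²)
(146 + 15)*M(7) = (146 + 15)*7² = 161*49 = 7889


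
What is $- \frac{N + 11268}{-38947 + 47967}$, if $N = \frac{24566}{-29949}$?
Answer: $- \frac{168720383}{135069990} \approx -1.2491$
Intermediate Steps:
$N = - \frac{24566}{29949}$ ($N = 24566 \left(- \frac{1}{29949}\right) = - \frac{24566}{29949} \approx -0.82026$)
$- \frac{N + 11268}{-38947 + 47967} = - \frac{- \frac{24566}{29949} + 11268}{-38947 + 47967} = - \frac{337440766}{29949 \cdot 9020} = \left(-1\right) \frac{168720383}{135069990} = - \frac{168720383}{135069990}$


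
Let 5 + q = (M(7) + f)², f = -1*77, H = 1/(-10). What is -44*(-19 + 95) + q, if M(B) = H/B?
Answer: 12652781/4900 ≈ 2582.2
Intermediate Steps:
H = -⅒ ≈ -0.10000
f = -77
M(B) = -1/(10*B)
q = 29038381/4900 (q = -5 + (-⅒/7 - 77)² = -5 + (-⅒*⅐ - 77)² = -5 + (-1/70 - 77)² = -5 + (-5391/70)² = -5 + 29062881/4900 = 29038381/4900 ≈ 5926.2)
-44*(-19 + 95) + q = -44*(-19 + 95) + 29038381/4900 = -44*76 + 29038381/4900 = -3344 + 29038381/4900 = 12652781/4900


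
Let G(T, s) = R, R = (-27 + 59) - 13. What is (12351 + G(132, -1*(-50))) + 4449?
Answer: 16819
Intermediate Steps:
R = 19 (R = 32 - 13 = 19)
G(T, s) = 19
(12351 + G(132, -1*(-50))) + 4449 = (12351 + 19) + 4449 = 12370 + 4449 = 16819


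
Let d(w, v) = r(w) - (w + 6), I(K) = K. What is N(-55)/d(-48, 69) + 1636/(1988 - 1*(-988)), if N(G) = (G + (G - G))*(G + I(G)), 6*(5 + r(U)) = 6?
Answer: 2258371/14136 ≈ 159.76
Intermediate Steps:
r(U) = -4 (r(U) = -5 + (⅙)*6 = -5 + 1 = -4)
d(w, v) = -10 - w (d(w, v) = -4 - (w + 6) = -4 - (6 + w) = -4 + (-6 - w) = -10 - w)
N(G) = 2*G² (N(G) = (G + (G - G))*(G + G) = (G + 0)*(2*G) = G*(2*G) = 2*G²)
N(-55)/d(-48, 69) + 1636/(1988 - 1*(-988)) = (2*(-55)²)/(-10 - 1*(-48)) + 1636/(1988 - 1*(-988)) = (2*3025)/(-10 + 48) + 1636/(1988 + 988) = 6050/38 + 1636/2976 = 6050*(1/38) + 1636*(1/2976) = 3025/19 + 409/744 = 2258371/14136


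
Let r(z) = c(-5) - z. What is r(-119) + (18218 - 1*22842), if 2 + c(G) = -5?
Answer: -4512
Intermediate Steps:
c(G) = -7 (c(G) = -2 - 5 = -7)
r(z) = -7 - z
r(-119) + (18218 - 1*22842) = (-7 - 1*(-119)) + (18218 - 1*22842) = (-7 + 119) + (18218 - 22842) = 112 - 4624 = -4512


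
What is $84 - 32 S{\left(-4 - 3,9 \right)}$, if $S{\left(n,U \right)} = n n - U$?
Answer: $-1196$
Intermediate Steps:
$S{\left(n,U \right)} = n^{2} - U$
$84 - 32 S{\left(-4 - 3,9 \right)} = 84 - 32 \left(\left(-4 - 3\right)^{2} - 9\right) = 84 - 32 \left(\left(-7\right)^{2} - 9\right) = 84 - 32 \left(49 - 9\right) = 84 - 1280 = -1196$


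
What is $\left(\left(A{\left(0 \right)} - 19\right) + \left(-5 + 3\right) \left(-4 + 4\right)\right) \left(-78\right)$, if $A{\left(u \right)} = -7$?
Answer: $2028$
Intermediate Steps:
$\left(\left(A{\left(0 \right)} - 19\right) + \left(-5 + 3\right) \left(-4 + 4\right)\right) \left(-78\right) = \left(\left(-7 - 19\right) + \left(-5 + 3\right) \left(-4 + 4\right)\right) \left(-78\right) = \left(-26 - 0\right) \left(-78\right) = \left(-26 + 0\right) \left(-78\right) = \left(-26\right) \left(-78\right) = 2028$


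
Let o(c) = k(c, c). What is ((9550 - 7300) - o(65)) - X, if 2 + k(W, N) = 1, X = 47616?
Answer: -45365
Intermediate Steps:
k(W, N) = -1 (k(W, N) = -2 + 1 = -1)
o(c) = -1
((9550 - 7300) - o(65)) - X = ((9550 - 7300) - 1*(-1)) - 1*47616 = (2250 + 1) - 47616 = 2251 - 47616 = -45365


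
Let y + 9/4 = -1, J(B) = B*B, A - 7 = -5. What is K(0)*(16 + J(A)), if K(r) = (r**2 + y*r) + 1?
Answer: 20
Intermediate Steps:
A = 2 (A = 7 - 5 = 2)
J(B) = B**2
y = -13/4 (y = -9/4 - 1 = -13/4 ≈ -3.2500)
K(r) = 1 + r**2 - 13*r/4 (K(r) = (r**2 - 13*r/4) + 1 = 1 + r**2 - 13*r/4)
K(0)*(16 + J(A)) = (1 + 0**2 - 13/4*0)*(16 + 2**2) = (1 + 0 + 0)*(16 + 4) = 1*20 = 20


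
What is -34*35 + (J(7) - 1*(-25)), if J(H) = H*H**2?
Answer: -822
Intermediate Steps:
J(H) = H**3
-34*35 + (J(7) - 1*(-25)) = -34*35 + (7**3 - 1*(-25)) = -1190 + (343 + 25) = -1190 + 368 = -822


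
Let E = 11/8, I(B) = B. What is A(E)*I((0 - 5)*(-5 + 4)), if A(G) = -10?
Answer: -50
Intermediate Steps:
E = 11/8 (E = 11*(⅛) = 11/8 ≈ 1.3750)
A(E)*I((0 - 5)*(-5 + 4)) = -10*(0 - 5)*(-5 + 4) = -(-50)*(-1) = -10*5 = -50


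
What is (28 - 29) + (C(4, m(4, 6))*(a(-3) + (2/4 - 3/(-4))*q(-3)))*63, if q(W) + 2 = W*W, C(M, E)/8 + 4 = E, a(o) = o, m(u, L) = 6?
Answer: 5795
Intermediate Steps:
C(M, E) = -32 + 8*E
q(W) = -2 + W² (q(W) = -2 + W*W = -2 + W²)
(28 - 29) + (C(4, m(4, 6))*(a(-3) + (2/4 - 3/(-4))*q(-3)))*63 = (28 - 29) + ((-32 + 8*6)*(-3 + (2/4 - 3/(-4))*(-2 + (-3)²)))*63 = -1 + ((-32 + 48)*(-3 + (2*(¼) - 3*(-¼))*(-2 + 9)))*63 = -1 + (16*(-3 + (½ + ¾)*7))*63 = -1 + (16*(-3 + (5/4)*7))*63 = -1 + (16*(-3 + 35/4))*63 = -1 + (16*(23/4))*63 = -1 + 92*63 = -1 + 5796 = 5795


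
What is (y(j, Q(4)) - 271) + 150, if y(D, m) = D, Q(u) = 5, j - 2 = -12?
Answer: -131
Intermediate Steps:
j = -10 (j = 2 - 12 = -10)
(y(j, Q(4)) - 271) + 150 = (-10 - 271) + 150 = -281 + 150 = -131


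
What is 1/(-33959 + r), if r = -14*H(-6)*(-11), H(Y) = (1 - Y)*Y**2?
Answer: 1/4849 ≈ 0.00020623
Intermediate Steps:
H(Y) = Y**2*(1 - Y)
r = 38808 (r = -14*(-6)**2*(1 - 1*(-6))*(-11) = -504*(1 + 6)*(-11) = -504*7*(-11) = -14*252*(-11) = -3528*(-11) = 38808)
1/(-33959 + r) = 1/(-33959 + 38808) = 1/4849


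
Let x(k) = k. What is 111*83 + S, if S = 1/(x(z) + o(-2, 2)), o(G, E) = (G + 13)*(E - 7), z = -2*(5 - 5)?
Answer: 506714/55 ≈ 9213.0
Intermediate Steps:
z = 0 (z = -2*0 = 0)
o(G, E) = (-7 + E)*(13 + G) (o(G, E) = (13 + G)*(-7 + E) = (-7 + E)*(13 + G))
S = -1/55 (S = 1/(0 + (-91 - 7*(-2) + 13*2 + 2*(-2))) = 1/(0 + (-91 + 14 + 26 - 4)) = 1/(0 - 55) = 1/(-55) = -1/55 ≈ -0.018182)
111*83 + S = 111*83 - 1/55 = 9213 - 1/55 = 506714/55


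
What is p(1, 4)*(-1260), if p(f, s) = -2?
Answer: 2520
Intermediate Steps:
p(1, 4)*(-1260) = -2*(-1260) = 2520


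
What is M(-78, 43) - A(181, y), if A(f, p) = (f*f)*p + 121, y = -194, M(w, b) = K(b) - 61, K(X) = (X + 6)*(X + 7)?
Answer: 6357902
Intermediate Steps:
K(X) = (6 + X)*(7 + X)
M(w, b) = -19 + b**2 + 13*b (M(w, b) = (42 + b**2 + 13*b) - 61 = -19 + b**2 + 13*b)
A(f, p) = 121 + p*f**2 (A(f, p) = f**2*p + 121 = p*f**2 + 121 = 121 + p*f**2)
M(-78, 43) - A(181, y) = (-19 + 43**2 + 13*43) - (121 - 194*181**2) = (-19 + 1849 + 559) - (121 - 194*32761) = 2389 - (121 - 6355634) = 2389 - 1*(-6355513) = 2389 + 6355513 = 6357902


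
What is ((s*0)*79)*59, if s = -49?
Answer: 0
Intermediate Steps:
((s*0)*79)*59 = (-49*0*79)*59 = (0*79)*59 = 0*59 = 0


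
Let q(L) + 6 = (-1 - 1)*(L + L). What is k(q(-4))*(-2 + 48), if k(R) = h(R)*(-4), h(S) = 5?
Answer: -920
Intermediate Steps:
q(L) = -6 - 4*L (q(L) = -6 + (-1 - 1)*(L + L) = -6 - 4*L)
k(R) = -20 (k(R) = 5*(-4) = -20)
k(q(-4))*(-2 + 48) = -20*(-2 + 48) = -20*46 = -920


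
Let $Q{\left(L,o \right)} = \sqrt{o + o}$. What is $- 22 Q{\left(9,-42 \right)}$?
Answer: $- 44 i \sqrt{21} \approx - 201.63 i$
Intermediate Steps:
$Q{\left(L,o \right)} = \sqrt{2} \sqrt{o}$ ($Q{\left(L,o \right)} = \sqrt{2 o} = \sqrt{2} \sqrt{o}$)
$- 22 Q{\left(9,-42 \right)} = - 22 \sqrt{2} \sqrt{-42} = - 22 \sqrt{2} i \sqrt{42} = - 22 \cdot 2 i \sqrt{21} = - 44 i \sqrt{21}$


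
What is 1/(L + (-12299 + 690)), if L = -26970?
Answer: -1/38579 ≈ -2.5921e-5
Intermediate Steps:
1/(L + (-12299 + 690)) = 1/(-26970 + (-12299 + 690)) = 1/(-26970 - 11609) = 1/(-38579) = -1/38579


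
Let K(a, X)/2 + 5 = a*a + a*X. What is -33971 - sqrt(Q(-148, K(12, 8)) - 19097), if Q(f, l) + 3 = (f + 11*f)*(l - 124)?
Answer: -33971 - 2*I*sqrt(158399) ≈ -33971.0 - 795.99*I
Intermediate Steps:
K(a, X) = -10 + 2*a**2 + 2*X*a (K(a, X) = -10 + 2*(a*a + a*X) = -10 + 2*(a**2 + X*a) = -10 + (2*a**2 + 2*X*a) = -10 + 2*a**2 + 2*X*a)
Q(f, l) = -3 + 12*f*(-124 + l) (Q(f, l) = -3 + (f + 11*f)*(l - 124) = -3 + (12*f)*(-124 + l) = -3 + 12*f*(-124 + l))
-33971 - sqrt(Q(-148, K(12, 8)) - 19097) = -33971 - sqrt((-3 - 1488*(-148) + 12*(-148)*(-10 + 2*12**2 + 2*8*12)) - 19097) = -33971 - sqrt((-3 + 220224 + 12*(-148)*(-10 + 2*144 + 192)) - 19097) = -33971 - sqrt((-3 + 220224 + 12*(-148)*(-10 + 288 + 192)) - 19097) = -33971 - sqrt((-3 + 220224 + 12*(-148)*470) - 19097) = -33971 - sqrt((-3 + 220224 - 834720) - 19097) = -33971 - sqrt(-614499 - 19097) = -33971 - sqrt(-633596) = -33971 - 2*I*sqrt(158399)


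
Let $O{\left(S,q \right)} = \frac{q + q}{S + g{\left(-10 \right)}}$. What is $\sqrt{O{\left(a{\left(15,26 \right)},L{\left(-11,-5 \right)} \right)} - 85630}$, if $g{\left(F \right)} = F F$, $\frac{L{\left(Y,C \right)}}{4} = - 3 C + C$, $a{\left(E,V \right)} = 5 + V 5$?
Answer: $\frac{i \sqrt{189155918}}{47} \approx 292.63 i$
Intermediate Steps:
$a{\left(E,V \right)} = 5 + 5 V$
$L{\left(Y,C \right)} = - 8 C$ ($L{\left(Y,C \right)} = 4 \left(- 3 C + C\right) = 4 \left(- 2 C\right) = - 8 C$)
$g{\left(F \right)} = F^{2}$
$O{\left(S,q \right)} = \frac{2 q}{100 + S}$ ($O{\left(S,q \right)} = \frac{q + q}{S + \left(-10\right)^{2}} = \frac{2 q}{S + 100} = \frac{2 q}{100 + S}$)
$\sqrt{O{\left(a{\left(15,26 \right)},L{\left(-11,-5 \right)} \right)} - 85630} = \sqrt{\frac{2 \left(\left(-8\right) \left(-5\right)\right)}{100 + \left(5 + 5 \cdot 26\right)} - 85630} = \sqrt{2 \cdot 40 \frac{1}{100 + \left(5 + 130\right)} - 85630} = \sqrt{2 \cdot 40 \frac{1}{100 + 135} - 85630} = \sqrt{2 \cdot 40 \cdot \frac{1}{235} - 85630} = \sqrt{\frac{16}{47} - 85630} = \sqrt{- \frac{4024594}{47}} = \frac{i \sqrt{189155918}}{47}$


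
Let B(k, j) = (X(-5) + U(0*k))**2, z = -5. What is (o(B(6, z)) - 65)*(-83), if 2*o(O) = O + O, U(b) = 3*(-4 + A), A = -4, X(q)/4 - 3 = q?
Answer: -79597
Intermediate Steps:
X(q) = 12 + 4*q
U(b) = -24 (U(b) = 3*(-4 - 4) = 3*(-8) = -24)
B(k, j) = 1024 (B(k, j) = ((12 + 4*(-5)) - 24)**2 = ((12 - 20) - 24)**2 = (-8 - 24)**2 = (-32)**2 = 1024)
o(O) = O (o(O) = (O + O)/2 = (2*O)/2 = O)
(o(B(6, z)) - 65)*(-83) = (1024 - 65)*(-83) = 959*(-83) = -79597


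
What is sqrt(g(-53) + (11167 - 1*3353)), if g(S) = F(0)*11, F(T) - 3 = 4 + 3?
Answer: 2*sqrt(1981) ≈ 89.017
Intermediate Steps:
F(T) = 10 (F(T) = 3 + (4 + 3) = 3 + 7 = 10)
g(S) = 110 (g(S) = 10*11 = 110)
sqrt(g(-53) + (11167 - 1*3353)) = sqrt(110 + (11167 - 1*3353)) = sqrt(110 + (11167 - 3353)) = sqrt(110 + 7814) = sqrt(7924) = 2*sqrt(1981)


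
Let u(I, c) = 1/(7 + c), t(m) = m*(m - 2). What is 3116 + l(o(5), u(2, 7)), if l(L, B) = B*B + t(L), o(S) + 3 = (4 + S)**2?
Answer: 1772625/196 ≈ 9044.0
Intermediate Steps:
t(m) = m*(-2 + m)
o(S) = -3 + (4 + S)**2
l(L, B) = B**2 + L*(-2 + L) (l(L, B) = B*B + L*(-2 + L) = B**2 + L*(-2 + L))
3116 + l(o(5), u(2, 7)) = 3116 + ((1/(7 + 7))**2 + (-3 + (4 + 5)**2)*(-2 + (-3 + (4 + 5)**2))) = 3116 + ((1/14)**2 + (-3 + 9**2)*(-2 + (-3 + 9**2))) = 3116 + ((1/14)**2 + (-3 + 81)*(-2 + (-3 + 81))) = 3116 + (1/196 + 78*(-2 + 78)) = 3116 + (1/196 + 78*76) = 3116 + (1/196 + 5928) = 3116 + 1161889/196 = 1772625/196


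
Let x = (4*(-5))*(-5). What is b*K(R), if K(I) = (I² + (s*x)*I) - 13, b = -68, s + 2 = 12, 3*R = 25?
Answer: -5134544/9 ≈ -5.7051e+5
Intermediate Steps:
R = 25/3 (R = (⅓)*25 = 25/3 ≈ 8.3333)
s = 10 (s = -2 + 12 = 10)
x = 100 (x = -20*(-5) = 100)
K(I) = -13 + I² + 1000*I (K(I) = (I² + (10*100)*I) - 13 = (I² + 1000*I) - 13 = -13 + I² + 1000*I)
b*K(R) = -68*(-13 + (25/3)² + 1000*(25/3)) = -68*(-13 + 625/9 + 25000/3) = -68*75508/9 = -5134544/9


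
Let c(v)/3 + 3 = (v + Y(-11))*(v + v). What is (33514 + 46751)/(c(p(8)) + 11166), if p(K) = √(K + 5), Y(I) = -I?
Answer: 100197475/14018733 - 588610*√13/14018733 ≈ 6.9960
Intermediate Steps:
p(K) = √(5 + K)
c(v) = -9 + 6*v*(11 + v) (c(v) = -9 + 3*((v - 1*(-11))*(v + v)) = -9 + 3*((v + 11)*(2*v)) = -9 + 3*((11 + v)*(2*v)) = -9 + 3*(2*v*(11 + v)) = -9 + 6*v*(11 + v))
(33514 + 46751)/(c(p(8)) + 11166) = (33514 + 46751)/((-9 + 6*(√(5 + 8))² + 66*√(5 + 8)) + 11166) = 80265/((-9 + 6*(√13)² + 66*√13) + 11166) = 80265/((-9 + 6*13 + 66*√13) + 11166) = 80265/((-9 + 78 + 66*√13) + 11166) = 80265/((69 + 66*√13) + 11166) = 80265/(11235 + 66*√13)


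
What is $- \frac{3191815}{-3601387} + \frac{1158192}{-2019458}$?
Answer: $\frac{162474194569}{519489270589} \approx 0.31276$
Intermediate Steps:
$- \frac{3191815}{-3601387} + \frac{1158192}{-2019458} = \left(-3191815\right) \left(- \frac{1}{3601387}\right) + 1158192 \left(- \frac{1}{2019458}\right) = \frac{3191815}{3601387} - \frac{82728}{144247} = \frac{162474194569}{519489270589}$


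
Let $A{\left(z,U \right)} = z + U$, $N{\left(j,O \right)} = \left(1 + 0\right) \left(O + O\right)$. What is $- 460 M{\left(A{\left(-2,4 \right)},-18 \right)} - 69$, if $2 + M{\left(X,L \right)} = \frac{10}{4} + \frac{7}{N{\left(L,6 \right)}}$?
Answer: $- \frac{1702}{3} \approx -567.33$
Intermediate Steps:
$N{\left(j,O \right)} = 2 O$ ($N{\left(j,O \right)} = 1 \cdot 2 O = 2 O$)
$A{\left(z,U \right)} = U + z$
$M{\left(X,L \right)} = \frac{13}{12}$ ($M{\left(X,L \right)} = -2 + \left(\frac{10}{4} + \frac{7}{2 \cdot 6}\right) = -2 + \left(10 \cdot \frac{1}{4} + \frac{7}{12}\right) = -2 + \left(\frac{5}{2} + 7 \cdot \frac{1}{12}\right) = -2 + \left(\frac{5}{2} + \frac{7}{12}\right) = -2 + \frac{37}{12} = \frac{13}{12}$)
$- 460 M{\left(A{\left(-2,4 \right)},-18 \right)} - 69 = \left(-460\right) \frac{13}{12} - 69 = - \frac{1495}{3} - 69 = - \frac{1702}{3}$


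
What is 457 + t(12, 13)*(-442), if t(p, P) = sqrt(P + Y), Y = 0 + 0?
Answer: 457 - 442*sqrt(13) ≈ -1136.7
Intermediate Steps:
Y = 0
t(p, P) = sqrt(P) (t(p, P) = sqrt(P + 0) = sqrt(P))
457 + t(12, 13)*(-442) = 457 + sqrt(13)*(-442) = 457 - 442*sqrt(13)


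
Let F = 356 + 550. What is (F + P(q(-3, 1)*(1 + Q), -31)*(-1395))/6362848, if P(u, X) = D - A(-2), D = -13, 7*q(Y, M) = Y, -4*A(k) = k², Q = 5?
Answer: 8823/3181424 ≈ 0.0027733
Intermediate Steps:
A(k) = -k²/4
q(Y, M) = Y/7
P(u, X) = -12 (P(u, X) = -13 - (-1)*(-2)²/4 = -13 - (-1)*4/4 = -13 - 1*(-1) = -13 + 1 = -12)
F = 906
(F + P(q(-3, 1)*(1 + Q), -31)*(-1395))/6362848 = (906 - 12*(-1395))/6362848 = (906 + 16740)*(1/6362848) = 17646*(1/6362848) = 8823/3181424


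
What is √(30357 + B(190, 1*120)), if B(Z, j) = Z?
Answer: √30547 ≈ 174.78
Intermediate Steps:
√(30357 + B(190, 1*120)) = √(30357 + 190) = √30547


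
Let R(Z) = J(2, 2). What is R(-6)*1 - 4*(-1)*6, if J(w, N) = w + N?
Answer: 28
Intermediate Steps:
J(w, N) = N + w
R(Z) = 4 (R(Z) = 2 + 2 = 4)
R(-6)*1 - 4*(-1)*6 = 4*1 - 4*(-1)*6 = 4 + 4*6 = 4 + 24 = 28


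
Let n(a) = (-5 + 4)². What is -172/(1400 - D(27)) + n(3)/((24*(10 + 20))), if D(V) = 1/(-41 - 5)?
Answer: -1877413/15456240 ≈ -0.12147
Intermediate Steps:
n(a) = 1 (n(a) = (-1)² = 1)
D(V) = -1/46 (D(V) = 1/(-46) = -1/46)
-172/(1400 - D(27)) + n(3)/((24*(10 + 20))) = -172/(1400 - 1*(-1/46)) + 1/(24*(10 + 20)) = -172/(1400 + 1/46) + 1/(24*30) = -172/64401/46 + 1/720 = -172*46/64401 + 1*(1/720) = -7912/64401 + 1/720 = -1877413/15456240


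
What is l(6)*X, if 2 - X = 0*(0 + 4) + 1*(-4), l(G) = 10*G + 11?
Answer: 426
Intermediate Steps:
l(G) = 11 + 10*G
X = 6 (X = 2 - (0*(0 + 4) + 1*(-4)) = 2 - (0*4 - 4) = 2 - (0 - 4) = 2 - 1*(-4) = 2 + 4 = 6)
l(6)*X = (11 + 10*6)*6 = (11 + 60)*6 = 71*6 = 426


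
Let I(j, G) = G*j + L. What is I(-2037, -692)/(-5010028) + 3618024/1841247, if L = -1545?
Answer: 5177939045033/3074899674972 ≈ 1.6839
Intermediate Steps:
I(j, G) = -1545 + G*j (I(j, G) = G*j - 1545 = -1545 + G*j)
I(-2037, -692)/(-5010028) + 3618024/1841247 = (-1545 - 692*(-2037))/(-5010028) + 3618024/1841247 = (-1545 + 1409604)*(-1/5010028) + 3618024*(1/1841247) = 1408059*(-1/5010028) + 1206008/613749 = -1408059/5010028 + 1206008/613749 = 5177939045033/3074899674972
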